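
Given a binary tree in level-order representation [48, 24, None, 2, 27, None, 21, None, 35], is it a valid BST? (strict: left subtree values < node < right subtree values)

Level-order array: [48, 24, None, 2, 27, None, 21, None, 35]
Validate using subtree bounds (lo, hi): at each node, require lo < value < hi,
then recurse left with hi=value and right with lo=value.
Preorder trace (stopping at first violation):
  at node 48 with bounds (-inf, +inf): OK
  at node 24 with bounds (-inf, 48): OK
  at node 2 with bounds (-inf, 24): OK
  at node 21 with bounds (2, 24): OK
  at node 27 with bounds (24, 48): OK
  at node 35 with bounds (27, 48): OK
No violation found at any node.
Result: Valid BST


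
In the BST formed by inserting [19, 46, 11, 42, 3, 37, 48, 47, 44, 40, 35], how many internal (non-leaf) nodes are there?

Tree built from: [19, 46, 11, 42, 3, 37, 48, 47, 44, 40, 35]
Tree (level-order array): [19, 11, 46, 3, None, 42, 48, None, None, 37, 44, 47, None, 35, 40]
Rule: An internal node has at least one child.
Per-node child counts:
  node 19: 2 child(ren)
  node 11: 1 child(ren)
  node 3: 0 child(ren)
  node 46: 2 child(ren)
  node 42: 2 child(ren)
  node 37: 2 child(ren)
  node 35: 0 child(ren)
  node 40: 0 child(ren)
  node 44: 0 child(ren)
  node 48: 1 child(ren)
  node 47: 0 child(ren)
Matching nodes: [19, 11, 46, 42, 37, 48]
Count of internal (non-leaf) nodes: 6


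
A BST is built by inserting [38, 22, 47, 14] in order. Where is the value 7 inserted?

Starting tree (level order): [38, 22, 47, 14]
Insertion path: 38 -> 22 -> 14
Result: insert 7 as left child of 14
Final tree (level order): [38, 22, 47, 14, None, None, None, 7]


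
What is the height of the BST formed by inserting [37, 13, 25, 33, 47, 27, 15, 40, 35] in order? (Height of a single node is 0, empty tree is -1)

Insertion order: [37, 13, 25, 33, 47, 27, 15, 40, 35]
Tree (level-order array): [37, 13, 47, None, 25, 40, None, 15, 33, None, None, None, None, 27, 35]
Compute height bottom-up (empty subtree = -1):
  height(15) = 1 + max(-1, -1) = 0
  height(27) = 1 + max(-1, -1) = 0
  height(35) = 1 + max(-1, -1) = 0
  height(33) = 1 + max(0, 0) = 1
  height(25) = 1 + max(0, 1) = 2
  height(13) = 1 + max(-1, 2) = 3
  height(40) = 1 + max(-1, -1) = 0
  height(47) = 1 + max(0, -1) = 1
  height(37) = 1 + max(3, 1) = 4
Height = 4


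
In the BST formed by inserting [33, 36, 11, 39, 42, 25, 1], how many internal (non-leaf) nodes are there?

Tree built from: [33, 36, 11, 39, 42, 25, 1]
Tree (level-order array): [33, 11, 36, 1, 25, None, 39, None, None, None, None, None, 42]
Rule: An internal node has at least one child.
Per-node child counts:
  node 33: 2 child(ren)
  node 11: 2 child(ren)
  node 1: 0 child(ren)
  node 25: 0 child(ren)
  node 36: 1 child(ren)
  node 39: 1 child(ren)
  node 42: 0 child(ren)
Matching nodes: [33, 11, 36, 39]
Count of internal (non-leaf) nodes: 4


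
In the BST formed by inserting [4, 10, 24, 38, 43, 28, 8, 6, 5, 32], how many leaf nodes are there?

Tree built from: [4, 10, 24, 38, 43, 28, 8, 6, 5, 32]
Tree (level-order array): [4, None, 10, 8, 24, 6, None, None, 38, 5, None, 28, 43, None, None, None, 32]
Rule: A leaf has 0 children.
Per-node child counts:
  node 4: 1 child(ren)
  node 10: 2 child(ren)
  node 8: 1 child(ren)
  node 6: 1 child(ren)
  node 5: 0 child(ren)
  node 24: 1 child(ren)
  node 38: 2 child(ren)
  node 28: 1 child(ren)
  node 32: 0 child(ren)
  node 43: 0 child(ren)
Matching nodes: [5, 32, 43]
Count of leaf nodes: 3


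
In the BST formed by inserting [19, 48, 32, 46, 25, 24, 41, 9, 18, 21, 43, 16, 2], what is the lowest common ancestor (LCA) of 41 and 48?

Tree insertion order: [19, 48, 32, 46, 25, 24, 41, 9, 18, 21, 43, 16, 2]
Tree (level-order array): [19, 9, 48, 2, 18, 32, None, None, None, 16, None, 25, 46, None, None, 24, None, 41, None, 21, None, None, 43]
In a BST, the LCA of p=41, q=48 is the first node v on the
root-to-leaf path with p <= v <= q (go left if both < v, right if both > v).
Walk from root:
  at 19: both 41 and 48 > 19, go right
  at 48: 41 <= 48 <= 48, this is the LCA
LCA = 48


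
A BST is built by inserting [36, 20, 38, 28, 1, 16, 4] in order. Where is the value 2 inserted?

Starting tree (level order): [36, 20, 38, 1, 28, None, None, None, 16, None, None, 4]
Insertion path: 36 -> 20 -> 1 -> 16 -> 4
Result: insert 2 as left child of 4
Final tree (level order): [36, 20, 38, 1, 28, None, None, None, 16, None, None, 4, None, 2]


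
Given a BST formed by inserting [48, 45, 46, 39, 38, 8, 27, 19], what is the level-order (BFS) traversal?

Tree insertion order: [48, 45, 46, 39, 38, 8, 27, 19]
Tree (level-order array): [48, 45, None, 39, 46, 38, None, None, None, 8, None, None, 27, 19]
BFS from the root, enqueuing left then right child of each popped node:
  queue [48] -> pop 48, enqueue [45], visited so far: [48]
  queue [45] -> pop 45, enqueue [39, 46], visited so far: [48, 45]
  queue [39, 46] -> pop 39, enqueue [38], visited so far: [48, 45, 39]
  queue [46, 38] -> pop 46, enqueue [none], visited so far: [48, 45, 39, 46]
  queue [38] -> pop 38, enqueue [8], visited so far: [48, 45, 39, 46, 38]
  queue [8] -> pop 8, enqueue [27], visited so far: [48, 45, 39, 46, 38, 8]
  queue [27] -> pop 27, enqueue [19], visited so far: [48, 45, 39, 46, 38, 8, 27]
  queue [19] -> pop 19, enqueue [none], visited so far: [48, 45, 39, 46, 38, 8, 27, 19]
Result: [48, 45, 39, 46, 38, 8, 27, 19]


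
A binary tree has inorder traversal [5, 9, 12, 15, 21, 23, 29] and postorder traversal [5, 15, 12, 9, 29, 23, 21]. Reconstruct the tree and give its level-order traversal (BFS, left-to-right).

Inorder:   [5, 9, 12, 15, 21, 23, 29]
Postorder: [5, 15, 12, 9, 29, 23, 21]
Algorithm: postorder visits root last, so walk postorder right-to-left;
each value is the root of the current inorder slice — split it at that
value, recurse on the right subtree first, then the left.
Recursive splits:
  root=21; inorder splits into left=[5, 9, 12, 15], right=[23, 29]
  root=23; inorder splits into left=[], right=[29]
  root=29; inorder splits into left=[], right=[]
  root=9; inorder splits into left=[5], right=[12, 15]
  root=12; inorder splits into left=[], right=[15]
  root=15; inorder splits into left=[], right=[]
  root=5; inorder splits into left=[], right=[]
Reconstructed level-order: [21, 9, 23, 5, 12, 29, 15]


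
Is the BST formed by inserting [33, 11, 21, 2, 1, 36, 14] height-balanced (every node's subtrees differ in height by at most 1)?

Tree (level-order array): [33, 11, 36, 2, 21, None, None, 1, None, 14]
Definition: a tree is height-balanced if, at every node, |h(left) - h(right)| <= 1 (empty subtree has height -1).
Bottom-up per-node check:
  node 1: h_left=-1, h_right=-1, diff=0 [OK], height=0
  node 2: h_left=0, h_right=-1, diff=1 [OK], height=1
  node 14: h_left=-1, h_right=-1, diff=0 [OK], height=0
  node 21: h_left=0, h_right=-1, diff=1 [OK], height=1
  node 11: h_left=1, h_right=1, diff=0 [OK], height=2
  node 36: h_left=-1, h_right=-1, diff=0 [OK], height=0
  node 33: h_left=2, h_right=0, diff=2 [FAIL (|2-0|=2 > 1)], height=3
Node 33 violates the condition: |2 - 0| = 2 > 1.
Result: Not balanced


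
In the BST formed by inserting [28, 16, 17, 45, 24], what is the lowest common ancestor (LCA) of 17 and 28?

Tree insertion order: [28, 16, 17, 45, 24]
Tree (level-order array): [28, 16, 45, None, 17, None, None, None, 24]
In a BST, the LCA of p=17, q=28 is the first node v on the
root-to-leaf path with p <= v <= q (go left if both < v, right if both > v).
Walk from root:
  at 28: 17 <= 28 <= 28, this is the LCA
LCA = 28


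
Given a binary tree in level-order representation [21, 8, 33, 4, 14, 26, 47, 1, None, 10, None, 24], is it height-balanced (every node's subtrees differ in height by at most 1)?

Tree (level-order array): [21, 8, 33, 4, 14, 26, 47, 1, None, 10, None, 24]
Definition: a tree is height-balanced if, at every node, |h(left) - h(right)| <= 1 (empty subtree has height -1).
Bottom-up per-node check:
  node 1: h_left=-1, h_right=-1, diff=0 [OK], height=0
  node 4: h_left=0, h_right=-1, diff=1 [OK], height=1
  node 10: h_left=-1, h_right=-1, diff=0 [OK], height=0
  node 14: h_left=0, h_right=-1, diff=1 [OK], height=1
  node 8: h_left=1, h_right=1, diff=0 [OK], height=2
  node 24: h_left=-1, h_right=-1, diff=0 [OK], height=0
  node 26: h_left=0, h_right=-1, diff=1 [OK], height=1
  node 47: h_left=-1, h_right=-1, diff=0 [OK], height=0
  node 33: h_left=1, h_right=0, diff=1 [OK], height=2
  node 21: h_left=2, h_right=2, diff=0 [OK], height=3
All nodes satisfy the balance condition.
Result: Balanced


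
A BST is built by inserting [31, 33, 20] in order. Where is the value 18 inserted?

Starting tree (level order): [31, 20, 33]
Insertion path: 31 -> 20
Result: insert 18 as left child of 20
Final tree (level order): [31, 20, 33, 18]


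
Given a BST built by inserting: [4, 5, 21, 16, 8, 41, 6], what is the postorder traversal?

Tree insertion order: [4, 5, 21, 16, 8, 41, 6]
Tree (level-order array): [4, None, 5, None, 21, 16, 41, 8, None, None, None, 6]
Postorder traversal: [6, 8, 16, 41, 21, 5, 4]


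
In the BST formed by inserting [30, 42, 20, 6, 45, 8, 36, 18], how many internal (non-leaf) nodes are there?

Tree built from: [30, 42, 20, 6, 45, 8, 36, 18]
Tree (level-order array): [30, 20, 42, 6, None, 36, 45, None, 8, None, None, None, None, None, 18]
Rule: An internal node has at least one child.
Per-node child counts:
  node 30: 2 child(ren)
  node 20: 1 child(ren)
  node 6: 1 child(ren)
  node 8: 1 child(ren)
  node 18: 0 child(ren)
  node 42: 2 child(ren)
  node 36: 0 child(ren)
  node 45: 0 child(ren)
Matching nodes: [30, 20, 6, 8, 42]
Count of internal (non-leaf) nodes: 5


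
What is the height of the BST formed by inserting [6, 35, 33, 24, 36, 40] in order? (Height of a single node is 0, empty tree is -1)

Insertion order: [6, 35, 33, 24, 36, 40]
Tree (level-order array): [6, None, 35, 33, 36, 24, None, None, 40]
Compute height bottom-up (empty subtree = -1):
  height(24) = 1 + max(-1, -1) = 0
  height(33) = 1 + max(0, -1) = 1
  height(40) = 1 + max(-1, -1) = 0
  height(36) = 1 + max(-1, 0) = 1
  height(35) = 1 + max(1, 1) = 2
  height(6) = 1 + max(-1, 2) = 3
Height = 3


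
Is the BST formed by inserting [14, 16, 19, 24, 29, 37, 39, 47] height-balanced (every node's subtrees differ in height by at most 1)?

Tree (level-order array): [14, None, 16, None, 19, None, 24, None, 29, None, 37, None, 39, None, 47]
Definition: a tree is height-balanced if, at every node, |h(left) - h(right)| <= 1 (empty subtree has height -1).
Bottom-up per-node check:
  node 47: h_left=-1, h_right=-1, diff=0 [OK], height=0
  node 39: h_left=-1, h_right=0, diff=1 [OK], height=1
  node 37: h_left=-1, h_right=1, diff=2 [FAIL (|-1-1|=2 > 1)], height=2
  node 29: h_left=-1, h_right=2, diff=3 [FAIL (|-1-2|=3 > 1)], height=3
  node 24: h_left=-1, h_right=3, diff=4 [FAIL (|-1-3|=4 > 1)], height=4
  node 19: h_left=-1, h_right=4, diff=5 [FAIL (|-1-4|=5 > 1)], height=5
  node 16: h_left=-1, h_right=5, diff=6 [FAIL (|-1-5|=6 > 1)], height=6
  node 14: h_left=-1, h_right=6, diff=7 [FAIL (|-1-6|=7 > 1)], height=7
Node 37 violates the condition: |-1 - 1| = 2 > 1.
Result: Not balanced


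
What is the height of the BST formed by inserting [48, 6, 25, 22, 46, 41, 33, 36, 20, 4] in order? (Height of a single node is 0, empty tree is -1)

Insertion order: [48, 6, 25, 22, 46, 41, 33, 36, 20, 4]
Tree (level-order array): [48, 6, None, 4, 25, None, None, 22, 46, 20, None, 41, None, None, None, 33, None, None, 36]
Compute height bottom-up (empty subtree = -1):
  height(4) = 1 + max(-1, -1) = 0
  height(20) = 1 + max(-1, -1) = 0
  height(22) = 1 + max(0, -1) = 1
  height(36) = 1 + max(-1, -1) = 0
  height(33) = 1 + max(-1, 0) = 1
  height(41) = 1 + max(1, -1) = 2
  height(46) = 1 + max(2, -1) = 3
  height(25) = 1 + max(1, 3) = 4
  height(6) = 1 + max(0, 4) = 5
  height(48) = 1 + max(5, -1) = 6
Height = 6


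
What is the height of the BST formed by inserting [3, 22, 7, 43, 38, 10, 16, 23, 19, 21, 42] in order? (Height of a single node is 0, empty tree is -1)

Insertion order: [3, 22, 7, 43, 38, 10, 16, 23, 19, 21, 42]
Tree (level-order array): [3, None, 22, 7, 43, None, 10, 38, None, None, 16, 23, 42, None, 19, None, None, None, None, None, 21]
Compute height bottom-up (empty subtree = -1):
  height(21) = 1 + max(-1, -1) = 0
  height(19) = 1 + max(-1, 0) = 1
  height(16) = 1 + max(-1, 1) = 2
  height(10) = 1 + max(-1, 2) = 3
  height(7) = 1 + max(-1, 3) = 4
  height(23) = 1 + max(-1, -1) = 0
  height(42) = 1 + max(-1, -1) = 0
  height(38) = 1 + max(0, 0) = 1
  height(43) = 1 + max(1, -1) = 2
  height(22) = 1 + max(4, 2) = 5
  height(3) = 1 + max(-1, 5) = 6
Height = 6


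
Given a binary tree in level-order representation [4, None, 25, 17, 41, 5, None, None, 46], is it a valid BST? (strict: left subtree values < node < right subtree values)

Level-order array: [4, None, 25, 17, 41, 5, None, None, 46]
Validate using subtree bounds (lo, hi): at each node, require lo < value < hi,
then recurse left with hi=value and right with lo=value.
Preorder trace (stopping at first violation):
  at node 4 with bounds (-inf, +inf): OK
  at node 25 with bounds (4, +inf): OK
  at node 17 with bounds (4, 25): OK
  at node 5 with bounds (4, 17): OK
  at node 41 with bounds (25, +inf): OK
  at node 46 with bounds (41, +inf): OK
No violation found at any node.
Result: Valid BST


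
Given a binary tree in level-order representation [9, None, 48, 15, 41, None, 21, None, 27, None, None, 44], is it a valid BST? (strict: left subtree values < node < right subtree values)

Level-order array: [9, None, 48, 15, 41, None, 21, None, 27, None, None, 44]
Validate using subtree bounds (lo, hi): at each node, require lo < value < hi,
then recurse left with hi=value and right with lo=value.
Preorder trace (stopping at first violation):
  at node 9 with bounds (-inf, +inf): OK
  at node 48 with bounds (9, +inf): OK
  at node 15 with bounds (9, 48): OK
  at node 21 with bounds (15, 48): OK
  at node 41 with bounds (48, +inf): VIOLATION
Node 41 violates its bound: not (48 < 41 < +inf).
Result: Not a valid BST


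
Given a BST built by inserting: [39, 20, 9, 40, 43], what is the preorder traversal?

Tree insertion order: [39, 20, 9, 40, 43]
Tree (level-order array): [39, 20, 40, 9, None, None, 43]
Preorder traversal: [39, 20, 9, 40, 43]


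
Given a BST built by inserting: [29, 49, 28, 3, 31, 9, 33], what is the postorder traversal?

Tree insertion order: [29, 49, 28, 3, 31, 9, 33]
Tree (level-order array): [29, 28, 49, 3, None, 31, None, None, 9, None, 33]
Postorder traversal: [9, 3, 28, 33, 31, 49, 29]


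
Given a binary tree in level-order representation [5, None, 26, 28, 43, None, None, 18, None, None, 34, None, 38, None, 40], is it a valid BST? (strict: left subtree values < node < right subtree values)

Level-order array: [5, None, 26, 28, 43, None, None, 18, None, None, 34, None, 38, None, 40]
Validate using subtree bounds (lo, hi): at each node, require lo < value < hi,
then recurse left with hi=value and right with lo=value.
Preorder trace (stopping at first violation):
  at node 5 with bounds (-inf, +inf): OK
  at node 26 with bounds (5, +inf): OK
  at node 28 with bounds (5, 26): VIOLATION
Node 28 violates its bound: not (5 < 28 < 26).
Result: Not a valid BST


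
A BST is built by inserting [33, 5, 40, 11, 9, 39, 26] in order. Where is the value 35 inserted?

Starting tree (level order): [33, 5, 40, None, 11, 39, None, 9, 26]
Insertion path: 33 -> 40 -> 39
Result: insert 35 as left child of 39
Final tree (level order): [33, 5, 40, None, 11, 39, None, 9, 26, 35]


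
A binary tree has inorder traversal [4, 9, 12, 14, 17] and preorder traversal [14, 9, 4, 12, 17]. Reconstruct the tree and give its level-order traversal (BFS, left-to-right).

Inorder:  [4, 9, 12, 14, 17]
Preorder: [14, 9, 4, 12, 17]
Algorithm: preorder visits root first, so consume preorder in order;
for each root, split the current inorder slice at that value into
left-subtree inorder and right-subtree inorder, then recurse.
Recursive splits:
  root=14; inorder splits into left=[4, 9, 12], right=[17]
  root=9; inorder splits into left=[4], right=[12]
  root=4; inorder splits into left=[], right=[]
  root=12; inorder splits into left=[], right=[]
  root=17; inorder splits into left=[], right=[]
Reconstructed level-order: [14, 9, 17, 4, 12]


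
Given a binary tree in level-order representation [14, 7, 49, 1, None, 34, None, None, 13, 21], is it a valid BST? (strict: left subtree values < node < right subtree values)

Level-order array: [14, 7, 49, 1, None, 34, None, None, 13, 21]
Validate using subtree bounds (lo, hi): at each node, require lo < value < hi,
then recurse left with hi=value and right with lo=value.
Preorder trace (stopping at first violation):
  at node 14 with bounds (-inf, +inf): OK
  at node 7 with bounds (-inf, 14): OK
  at node 1 with bounds (-inf, 7): OK
  at node 13 with bounds (1, 7): VIOLATION
Node 13 violates its bound: not (1 < 13 < 7).
Result: Not a valid BST


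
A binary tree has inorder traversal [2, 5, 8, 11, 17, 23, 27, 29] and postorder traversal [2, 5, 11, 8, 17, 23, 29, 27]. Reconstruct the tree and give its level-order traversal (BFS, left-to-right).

Inorder:   [2, 5, 8, 11, 17, 23, 27, 29]
Postorder: [2, 5, 11, 8, 17, 23, 29, 27]
Algorithm: postorder visits root last, so walk postorder right-to-left;
each value is the root of the current inorder slice — split it at that
value, recurse on the right subtree first, then the left.
Recursive splits:
  root=27; inorder splits into left=[2, 5, 8, 11, 17, 23], right=[29]
  root=29; inorder splits into left=[], right=[]
  root=23; inorder splits into left=[2, 5, 8, 11, 17], right=[]
  root=17; inorder splits into left=[2, 5, 8, 11], right=[]
  root=8; inorder splits into left=[2, 5], right=[11]
  root=11; inorder splits into left=[], right=[]
  root=5; inorder splits into left=[2], right=[]
  root=2; inorder splits into left=[], right=[]
Reconstructed level-order: [27, 23, 29, 17, 8, 5, 11, 2]


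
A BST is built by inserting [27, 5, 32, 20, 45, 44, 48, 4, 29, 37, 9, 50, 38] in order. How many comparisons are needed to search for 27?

Search path for 27: 27
Found: True
Comparisons: 1


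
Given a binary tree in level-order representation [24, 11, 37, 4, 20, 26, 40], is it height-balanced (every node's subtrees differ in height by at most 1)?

Tree (level-order array): [24, 11, 37, 4, 20, 26, 40]
Definition: a tree is height-balanced if, at every node, |h(left) - h(right)| <= 1 (empty subtree has height -1).
Bottom-up per-node check:
  node 4: h_left=-1, h_right=-1, diff=0 [OK], height=0
  node 20: h_left=-1, h_right=-1, diff=0 [OK], height=0
  node 11: h_left=0, h_right=0, diff=0 [OK], height=1
  node 26: h_left=-1, h_right=-1, diff=0 [OK], height=0
  node 40: h_left=-1, h_right=-1, diff=0 [OK], height=0
  node 37: h_left=0, h_right=0, diff=0 [OK], height=1
  node 24: h_left=1, h_right=1, diff=0 [OK], height=2
All nodes satisfy the balance condition.
Result: Balanced


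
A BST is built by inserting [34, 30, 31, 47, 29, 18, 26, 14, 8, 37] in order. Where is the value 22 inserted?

Starting tree (level order): [34, 30, 47, 29, 31, 37, None, 18, None, None, None, None, None, 14, 26, 8]
Insertion path: 34 -> 30 -> 29 -> 18 -> 26
Result: insert 22 as left child of 26
Final tree (level order): [34, 30, 47, 29, 31, 37, None, 18, None, None, None, None, None, 14, 26, 8, None, 22]


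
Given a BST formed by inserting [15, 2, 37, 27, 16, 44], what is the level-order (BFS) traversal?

Tree insertion order: [15, 2, 37, 27, 16, 44]
Tree (level-order array): [15, 2, 37, None, None, 27, 44, 16]
BFS from the root, enqueuing left then right child of each popped node:
  queue [15] -> pop 15, enqueue [2, 37], visited so far: [15]
  queue [2, 37] -> pop 2, enqueue [none], visited so far: [15, 2]
  queue [37] -> pop 37, enqueue [27, 44], visited so far: [15, 2, 37]
  queue [27, 44] -> pop 27, enqueue [16], visited so far: [15, 2, 37, 27]
  queue [44, 16] -> pop 44, enqueue [none], visited so far: [15, 2, 37, 27, 44]
  queue [16] -> pop 16, enqueue [none], visited so far: [15, 2, 37, 27, 44, 16]
Result: [15, 2, 37, 27, 44, 16]


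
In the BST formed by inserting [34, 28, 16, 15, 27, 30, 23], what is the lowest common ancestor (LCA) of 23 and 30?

Tree insertion order: [34, 28, 16, 15, 27, 30, 23]
Tree (level-order array): [34, 28, None, 16, 30, 15, 27, None, None, None, None, 23]
In a BST, the LCA of p=23, q=30 is the first node v on the
root-to-leaf path with p <= v <= q (go left if both < v, right if both > v).
Walk from root:
  at 34: both 23 and 30 < 34, go left
  at 28: 23 <= 28 <= 30, this is the LCA
LCA = 28


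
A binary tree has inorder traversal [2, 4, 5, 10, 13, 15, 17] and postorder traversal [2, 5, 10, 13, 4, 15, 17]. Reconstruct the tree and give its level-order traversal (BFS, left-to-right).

Inorder:   [2, 4, 5, 10, 13, 15, 17]
Postorder: [2, 5, 10, 13, 4, 15, 17]
Algorithm: postorder visits root last, so walk postorder right-to-left;
each value is the root of the current inorder slice — split it at that
value, recurse on the right subtree first, then the left.
Recursive splits:
  root=17; inorder splits into left=[2, 4, 5, 10, 13, 15], right=[]
  root=15; inorder splits into left=[2, 4, 5, 10, 13], right=[]
  root=4; inorder splits into left=[2], right=[5, 10, 13]
  root=13; inorder splits into left=[5, 10], right=[]
  root=10; inorder splits into left=[5], right=[]
  root=5; inorder splits into left=[], right=[]
  root=2; inorder splits into left=[], right=[]
Reconstructed level-order: [17, 15, 4, 2, 13, 10, 5]


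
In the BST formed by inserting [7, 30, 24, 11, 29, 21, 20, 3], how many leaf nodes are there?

Tree built from: [7, 30, 24, 11, 29, 21, 20, 3]
Tree (level-order array): [7, 3, 30, None, None, 24, None, 11, 29, None, 21, None, None, 20]
Rule: A leaf has 0 children.
Per-node child counts:
  node 7: 2 child(ren)
  node 3: 0 child(ren)
  node 30: 1 child(ren)
  node 24: 2 child(ren)
  node 11: 1 child(ren)
  node 21: 1 child(ren)
  node 20: 0 child(ren)
  node 29: 0 child(ren)
Matching nodes: [3, 20, 29]
Count of leaf nodes: 3


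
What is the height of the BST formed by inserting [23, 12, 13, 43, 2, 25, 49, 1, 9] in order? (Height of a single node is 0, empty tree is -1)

Insertion order: [23, 12, 13, 43, 2, 25, 49, 1, 9]
Tree (level-order array): [23, 12, 43, 2, 13, 25, 49, 1, 9]
Compute height bottom-up (empty subtree = -1):
  height(1) = 1 + max(-1, -1) = 0
  height(9) = 1 + max(-1, -1) = 0
  height(2) = 1 + max(0, 0) = 1
  height(13) = 1 + max(-1, -1) = 0
  height(12) = 1 + max(1, 0) = 2
  height(25) = 1 + max(-1, -1) = 0
  height(49) = 1 + max(-1, -1) = 0
  height(43) = 1 + max(0, 0) = 1
  height(23) = 1 + max(2, 1) = 3
Height = 3


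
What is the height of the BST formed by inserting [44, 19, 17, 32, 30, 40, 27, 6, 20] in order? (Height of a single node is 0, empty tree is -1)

Insertion order: [44, 19, 17, 32, 30, 40, 27, 6, 20]
Tree (level-order array): [44, 19, None, 17, 32, 6, None, 30, 40, None, None, 27, None, None, None, 20]
Compute height bottom-up (empty subtree = -1):
  height(6) = 1 + max(-1, -1) = 0
  height(17) = 1 + max(0, -1) = 1
  height(20) = 1 + max(-1, -1) = 0
  height(27) = 1 + max(0, -1) = 1
  height(30) = 1 + max(1, -1) = 2
  height(40) = 1 + max(-1, -1) = 0
  height(32) = 1 + max(2, 0) = 3
  height(19) = 1 + max(1, 3) = 4
  height(44) = 1 + max(4, -1) = 5
Height = 5


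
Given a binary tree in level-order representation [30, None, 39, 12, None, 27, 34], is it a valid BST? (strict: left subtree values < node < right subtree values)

Level-order array: [30, None, 39, 12, None, 27, 34]
Validate using subtree bounds (lo, hi): at each node, require lo < value < hi,
then recurse left with hi=value and right with lo=value.
Preorder trace (stopping at first violation):
  at node 30 with bounds (-inf, +inf): OK
  at node 39 with bounds (30, +inf): OK
  at node 12 with bounds (30, 39): VIOLATION
Node 12 violates its bound: not (30 < 12 < 39).
Result: Not a valid BST


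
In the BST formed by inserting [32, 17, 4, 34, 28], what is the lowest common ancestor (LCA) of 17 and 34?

Tree insertion order: [32, 17, 4, 34, 28]
Tree (level-order array): [32, 17, 34, 4, 28]
In a BST, the LCA of p=17, q=34 is the first node v on the
root-to-leaf path with p <= v <= q (go left if both < v, right if both > v).
Walk from root:
  at 32: 17 <= 32 <= 34, this is the LCA
LCA = 32


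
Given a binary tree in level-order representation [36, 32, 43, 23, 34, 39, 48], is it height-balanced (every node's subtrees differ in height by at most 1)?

Tree (level-order array): [36, 32, 43, 23, 34, 39, 48]
Definition: a tree is height-balanced if, at every node, |h(left) - h(right)| <= 1 (empty subtree has height -1).
Bottom-up per-node check:
  node 23: h_left=-1, h_right=-1, diff=0 [OK], height=0
  node 34: h_left=-1, h_right=-1, diff=0 [OK], height=0
  node 32: h_left=0, h_right=0, diff=0 [OK], height=1
  node 39: h_left=-1, h_right=-1, diff=0 [OK], height=0
  node 48: h_left=-1, h_right=-1, diff=0 [OK], height=0
  node 43: h_left=0, h_right=0, diff=0 [OK], height=1
  node 36: h_left=1, h_right=1, diff=0 [OK], height=2
All nodes satisfy the balance condition.
Result: Balanced


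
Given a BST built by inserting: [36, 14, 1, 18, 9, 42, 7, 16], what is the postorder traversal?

Tree insertion order: [36, 14, 1, 18, 9, 42, 7, 16]
Tree (level-order array): [36, 14, 42, 1, 18, None, None, None, 9, 16, None, 7]
Postorder traversal: [7, 9, 1, 16, 18, 14, 42, 36]


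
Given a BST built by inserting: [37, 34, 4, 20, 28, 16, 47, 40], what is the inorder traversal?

Tree insertion order: [37, 34, 4, 20, 28, 16, 47, 40]
Tree (level-order array): [37, 34, 47, 4, None, 40, None, None, 20, None, None, 16, 28]
Inorder traversal: [4, 16, 20, 28, 34, 37, 40, 47]


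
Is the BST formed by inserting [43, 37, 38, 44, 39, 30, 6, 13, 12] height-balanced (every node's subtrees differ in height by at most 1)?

Tree (level-order array): [43, 37, 44, 30, 38, None, None, 6, None, None, 39, None, 13, None, None, 12]
Definition: a tree is height-balanced if, at every node, |h(left) - h(right)| <= 1 (empty subtree has height -1).
Bottom-up per-node check:
  node 12: h_left=-1, h_right=-1, diff=0 [OK], height=0
  node 13: h_left=0, h_right=-1, diff=1 [OK], height=1
  node 6: h_left=-1, h_right=1, diff=2 [FAIL (|-1-1|=2 > 1)], height=2
  node 30: h_left=2, h_right=-1, diff=3 [FAIL (|2--1|=3 > 1)], height=3
  node 39: h_left=-1, h_right=-1, diff=0 [OK], height=0
  node 38: h_left=-1, h_right=0, diff=1 [OK], height=1
  node 37: h_left=3, h_right=1, diff=2 [FAIL (|3-1|=2 > 1)], height=4
  node 44: h_left=-1, h_right=-1, diff=0 [OK], height=0
  node 43: h_left=4, h_right=0, diff=4 [FAIL (|4-0|=4 > 1)], height=5
Node 6 violates the condition: |-1 - 1| = 2 > 1.
Result: Not balanced


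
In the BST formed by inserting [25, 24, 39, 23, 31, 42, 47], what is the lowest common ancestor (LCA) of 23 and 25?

Tree insertion order: [25, 24, 39, 23, 31, 42, 47]
Tree (level-order array): [25, 24, 39, 23, None, 31, 42, None, None, None, None, None, 47]
In a BST, the LCA of p=23, q=25 is the first node v on the
root-to-leaf path with p <= v <= q (go left if both < v, right if both > v).
Walk from root:
  at 25: 23 <= 25 <= 25, this is the LCA
LCA = 25


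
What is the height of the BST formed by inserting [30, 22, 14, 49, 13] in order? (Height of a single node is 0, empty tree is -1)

Insertion order: [30, 22, 14, 49, 13]
Tree (level-order array): [30, 22, 49, 14, None, None, None, 13]
Compute height bottom-up (empty subtree = -1):
  height(13) = 1 + max(-1, -1) = 0
  height(14) = 1 + max(0, -1) = 1
  height(22) = 1 + max(1, -1) = 2
  height(49) = 1 + max(-1, -1) = 0
  height(30) = 1 + max(2, 0) = 3
Height = 3


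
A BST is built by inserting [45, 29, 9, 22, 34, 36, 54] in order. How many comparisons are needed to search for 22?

Search path for 22: 45 -> 29 -> 9 -> 22
Found: True
Comparisons: 4


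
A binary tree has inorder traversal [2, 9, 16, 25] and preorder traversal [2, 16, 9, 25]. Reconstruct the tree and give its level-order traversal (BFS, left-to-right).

Inorder:  [2, 9, 16, 25]
Preorder: [2, 16, 9, 25]
Algorithm: preorder visits root first, so consume preorder in order;
for each root, split the current inorder slice at that value into
left-subtree inorder and right-subtree inorder, then recurse.
Recursive splits:
  root=2; inorder splits into left=[], right=[9, 16, 25]
  root=16; inorder splits into left=[9], right=[25]
  root=9; inorder splits into left=[], right=[]
  root=25; inorder splits into left=[], right=[]
Reconstructed level-order: [2, 16, 9, 25]


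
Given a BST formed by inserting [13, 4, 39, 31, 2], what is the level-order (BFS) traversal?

Tree insertion order: [13, 4, 39, 31, 2]
Tree (level-order array): [13, 4, 39, 2, None, 31]
BFS from the root, enqueuing left then right child of each popped node:
  queue [13] -> pop 13, enqueue [4, 39], visited so far: [13]
  queue [4, 39] -> pop 4, enqueue [2], visited so far: [13, 4]
  queue [39, 2] -> pop 39, enqueue [31], visited so far: [13, 4, 39]
  queue [2, 31] -> pop 2, enqueue [none], visited so far: [13, 4, 39, 2]
  queue [31] -> pop 31, enqueue [none], visited so far: [13, 4, 39, 2, 31]
Result: [13, 4, 39, 2, 31]


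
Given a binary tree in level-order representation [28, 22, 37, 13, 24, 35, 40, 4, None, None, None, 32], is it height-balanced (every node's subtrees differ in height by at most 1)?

Tree (level-order array): [28, 22, 37, 13, 24, 35, 40, 4, None, None, None, 32]
Definition: a tree is height-balanced if, at every node, |h(left) - h(right)| <= 1 (empty subtree has height -1).
Bottom-up per-node check:
  node 4: h_left=-1, h_right=-1, diff=0 [OK], height=0
  node 13: h_left=0, h_right=-1, diff=1 [OK], height=1
  node 24: h_left=-1, h_right=-1, diff=0 [OK], height=0
  node 22: h_left=1, h_right=0, diff=1 [OK], height=2
  node 32: h_left=-1, h_right=-1, diff=0 [OK], height=0
  node 35: h_left=0, h_right=-1, diff=1 [OK], height=1
  node 40: h_left=-1, h_right=-1, diff=0 [OK], height=0
  node 37: h_left=1, h_right=0, diff=1 [OK], height=2
  node 28: h_left=2, h_right=2, diff=0 [OK], height=3
All nodes satisfy the balance condition.
Result: Balanced


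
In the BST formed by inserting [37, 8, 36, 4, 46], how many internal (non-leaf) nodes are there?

Tree built from: [37, 8, 36, 4, 46]
Tree (level-order array): [37, 8, 46, 4, 36]
Rule: An internal node has at least one child.
Per-node child counts:
  node 37: 2 child(ren)
  node 8: 2 child(ren)
  node 4: 0 child(ren)
  node 36: 0 child(ren)
  node 46: 0 child(ren)
Matching nodes: [37, 8]
Count of internal (non-leaf) nodes: 2


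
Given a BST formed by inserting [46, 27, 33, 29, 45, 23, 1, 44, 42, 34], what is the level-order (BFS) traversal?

Tree insertion order: [46, 27, 33, 29, 45, 23, 1, 44, 42, 34]
Tree (level-order array): [46, 27, None, 23, 33, 1, None, 29, 45, None, None, None, None, 44, None, 42, None, 34]
BFS from the root, enqueuing left then right child of each popped node:
  queue [46] -> pop 46, enqueue [27], visited so far: [46]
  queue [27] -> pop 27, enqueue [23, 33], visited so far: [46, 27]
  queue [23, 33] -> pop 23, enqueue [1], visited so far: [46, 27, 23]
  queue [33, 1] -> pop 33, enqueue [29, 45], visited so far: [46, 27, 23, 33]
  queue [1, 29, 45] -> pop 1, enqueue [none], visited so far: [46, 27, 23, 33, 1]
  queue [29, 45] -> pop 29, enqueue [none], visited so far: [46, 27, 23, 33, 1, 29]
  queue [45] -> pop 45, enqueue [44], visited so far: [46, 27, 23, 33, 1, 29, 45]
  queue [44] -> pop 44, enqueue [42], visited so far: [46, 27, 23, 33, 1, 29, 45, 44]
  queue [42] -> pop 42, enqueue [34], visited so far: [46, 27, 23, 33, 1, 29, 45, 44, 42]
  queue [34] -> pop 34, enqueue [none], visited so far: [46, 27, 23, 33, 1, 29, 45, 44, 42, 34]
Result: [46, 27, 23, 33, 1, 29, 45, 44, 42, 34]


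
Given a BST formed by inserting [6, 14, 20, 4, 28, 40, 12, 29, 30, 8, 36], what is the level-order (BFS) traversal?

Tree insertion order: [6, 14, 20, 4, 28, 40, 12, 29, 30, 8, 36]
Tree (level-order array): [6, 4, 14, None, None, 12, 20, 8, None, None, 28, None, None, None, 40, 29, None, None, 30, None, 36]
BFS from the root, enqueuing left then right child of each popped node:
  queue [6] -> pop 6, enqueue [4, 14], visited so far: [6]
  queue [4, 14] -> pop 4, enqueue [none], visited so far: [6, 4]
  queue [14] -> pop 14, enqueue [12, 20], visited so far: [6, 4, 14]
  queue [12, 20] -> pop 12, enqueue [8], visited so far: [6, 4, 14, 12]
  queue [20, 8] -> pop 20, enqueue [28], visited so far: [6, 4, 14, 12, 20]
  queue [8, 28] -> pop 8, enqueue [none], visited so far: [6, 4, 14, 12, 20, 8]
  queue [28] -> pop 28, enqueue [40], visited so far: [6, 4, 14, 12, 20, 8, 28]
  queue [40] -> pop 40, enqueue [29], visited so far: [6, 4, 14, 12, 20, 8, 28, 40]
  queue [29] -> pop 29, enqueue [30], visited so far: [6, 4, 14, 12, 20, 8, 28, 40, 29]
  queue [30] -> pop 30, enqueue [36], visited so far: [6, 4, 14, 12, 20, 8, 28, 40, 29, 30]
  queue [36] -> pop 36, enqueue [none], visited so far: [6, 4, 14, 12, 20, 8, 28, 40, 29, 30, 36]
Result: [6, 4, 14, 12, 20, 8, 28, 40, 29, 30, 36]


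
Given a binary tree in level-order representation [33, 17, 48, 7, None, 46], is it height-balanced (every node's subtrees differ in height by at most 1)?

Tree (level-order array): [33, 17, 48, 7, None, 46]
Definition: a tree is height-balanced if, at every node, |h(left) - h(right)| <= 1 (empty subtree has height -1).
Bottom-up per-node check:
  node 7: h_left=-1, h_right=-1, diff=0 [OK], height=0
  node 17: h_left=0, h_right=-1, diff=1 [OK], height=1
  node 46: h_left=-1, h_right=-1, diff=0 [OK], height=0
  node 48: h_left=0, h_right=-1, diff=1 [OK], height=1
  node 33: h_left=1, h_right=1, diff=0 [OK], height=2
All nodes satisfy the balance condition.
Result: Balanced


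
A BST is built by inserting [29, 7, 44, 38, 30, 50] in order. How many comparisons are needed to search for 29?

Search path for 29: 29
Found: True
Comparisons: 1


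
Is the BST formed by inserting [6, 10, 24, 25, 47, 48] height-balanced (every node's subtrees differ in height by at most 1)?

Tree (level-order array): [6, None, 10, None, 24, None, 25, None, 47, None, 48]
Definition: a tree is height-balanced if, at every node, |h(left) - h(right)| <= 1 (empty subtree has height -1).
Bottom-up per-node check:
  node 48: h_left=-1, h_right=-1, diff=0 [OK], height=0
  node 47: h_left=-1, h_right=0, diff=1 [OK], height=1
  node 25: h_left=-1, h_right=1, diff=2 [FAIL (|-1-1|=2 > 1)], height=2
  node 24: h_left=-1, h_right=2, diff=3 [FAIL (|-1-2|=3 > 1)], height=3
  node 10: h_left=-1, h_right=3, diff=4 [FAIL (|-1-3|=4 > 1)], height=4
  node 6: h_left=-1, h_right=4, diff=5 [FAIL (|-1-4|=5 > 1)], height=5
Node 25 violates the condition: |-1 - 1| = 2 > 1.
Result: Not balanced


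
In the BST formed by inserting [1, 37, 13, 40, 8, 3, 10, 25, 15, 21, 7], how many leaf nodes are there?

Tree built from: [1, 37, 13, 40, 8, 3, 10, 25, 15, 21, 7]
Tree (level-order array): [1, None, 37, 13, 40, 8, 25, None, None, 3, 10, 15, None, None, 7, None, None, None, 21]
Rule: A leaf has 0 children.
Per-node child counts:
  node 1: 1 child(ren)
  node 37: 2 child(ren)
  node 13: 2 child(ren)
  node 8: 2 child(ren)
  node 3: 1 child(ren)
  node 7: 0 child(ren)
  node 10: 0 child(ren)
  node 25: 1 child(ren)
  node 15: 1 child(ren)
  node 21: 0 child(ren)
  node 40: 0 child(ren)
Matching nodes: [7, 10, 21, 40]
Count of leaf nodes: 4


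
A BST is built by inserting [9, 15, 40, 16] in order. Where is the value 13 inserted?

Starting tree (level order): [9, None, 15, None, 40, 16]
Insertion path: 9 -> 15
Result: insert 13 as left child of 15
Final tree (level order): [9, None, 15, 13, 40, None, None, 16]


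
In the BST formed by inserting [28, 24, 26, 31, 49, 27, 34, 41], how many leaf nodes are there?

Tree built from: [28, 24, 26, 31, 49, 27, 34, 41]
Tree (level-order array): [28, 24, 31, None, 26, None, 49, None, 27, 34, None, None, None, None, 41]
Rule: A leaf has 0 children.
Per-node child counts:
  node 28: 2 child(ren)
  node 24: 1 child(ren)
  node 26: 1 child(ren)
  node 27: 0 child(ren)
  node 31: 1 child(ren)
  node 49: 1 child(ren)
  node 34: 1 child(ren)
  node 41: 0 child(ren)
Matching nodes: [27, 41]
Count of leaf nodes: 2


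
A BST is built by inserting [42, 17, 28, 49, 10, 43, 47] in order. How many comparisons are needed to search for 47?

Search path for 47: 42 -> 49 -> 43 -> 47
Found: True
Comparisons: 4


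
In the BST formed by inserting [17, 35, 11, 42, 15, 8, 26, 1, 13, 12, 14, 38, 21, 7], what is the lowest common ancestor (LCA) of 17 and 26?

Tree insertion order: [17, 35, 11, 42, 15, 8, 26, 1, 13, 12, 14, 38, 21, 7]
Tree (level-order array): [17, 11, 35, 8, 15, 26, 42, 1, None, 13, None, 21, None, 38, None, None, 7, 12, 14]
In a BST, the LCA of p=17, q=26 is the first node v on the
root-to-leaf path with p <= v <= q (go left if both < v, right if both > v).
Walk from root:
  at 17: 17 <= 17 <= 26, this is the LCA
LCA = 17


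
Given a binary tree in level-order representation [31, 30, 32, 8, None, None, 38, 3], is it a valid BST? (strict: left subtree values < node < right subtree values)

Level-order array: [31, 30, 32, 8, None, None, 38, 3]
Validate using subtree bounds (lo, hi): at each node, require lo < value < hi,
then recurse left with hi=value and right with lo=value.
Preorder trace (stopping at first violation):
  at node 31 with bounds (-inf, +inf): OK
  at node 30 with bounds (-inf, 31): OK
  at node 8 with bounds (-inf, 30): OK
  at node 3 with bounds (-inf, 8): OK
  at node 32 with bounds (31, +inf): OK
  at node 38 with bounds (32, +inf): OK
No violation found at any node.
Result: Valid BST


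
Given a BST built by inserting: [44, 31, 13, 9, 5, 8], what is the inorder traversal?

Tree insertion order: [44, 31, 13, 9, 5, 8]
Tree (level-order array): [44, 31, None, 13, None, 9, None, 5, None, None, 8]
Inorder traversal: [5, 8, 9, 13, 31, 44]


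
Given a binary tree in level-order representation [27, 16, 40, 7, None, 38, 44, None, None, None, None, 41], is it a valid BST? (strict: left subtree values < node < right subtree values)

Level-order array: [27, 16, 40, 7, None, 38, 44, None, None, None, None, 41]
Validate using subtree bounds (lo, hi): at each node, require lo < value < hi,
then recurse left with hi=value and right with lo=value.
Preorder trace (stopping at first violation):
  at node 27 with bounds (-inf, +inf): OK
  at node 16 with bounds (-inf, 27): OK
  at node 7 with bounds (-inf, 16): OK
  at node 40 with bounds (27, +inf): OK
  at node 38 with bounds (27, 40): OK
  at node 44 with bounds (40, +inf): OK
  at node 41 with bounds (40, 44): OK
No violation found at any node.
Result: Valid BST


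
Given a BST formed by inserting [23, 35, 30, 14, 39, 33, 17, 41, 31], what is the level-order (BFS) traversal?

Tree insertion order: [23, 35, 30, 14, 39, 33, 17, 41, 31]
Tree (level-order array): [23, 14, 35, None, 17, 30, 39, None, None, None, 33, None, 41, 31]
BFS from the root, enqueuing left then right child of each popped node:
  queue [23] -> pop 23, enqueue [14, 35], visited so far: [23]
  queue [14, 35] -> pop 14, enqueue [17], visited so far: [23, 14]
  queue [35, 17] -> pop 35, enqueue [30, 39], visited so far: [23, 14, 35]
  queue [17, 30, 39] -> pop 17, enqueue [none], visited so far: [23, 14, 35, 17]
  queue [30, 39] -> pop 30, enqueue [33], visited so far: [23, 14, 35, 17, 30]
  queue [39, 33] -> pop 39, enqueue [41], visited so far: [23, 14, 35, 17, 30, 39]
  queue [33, 41] -> pop 33, enqueue [31], visited so far: [23, 14, 35, 17, 30, 39, 33]
  queue [41, 31] -> pop 41, enqueue [none], visited so far: [23, 14, 35, 17, 30, 39, 33, 41]
  queue [31] -> pop 31, enqueue [none], visited so far: [23, 14, 35, 17, 30, 39, 33, 41, 31]
Result: [23, 14, 35, 17, 30, 39, 33, 41, 31]


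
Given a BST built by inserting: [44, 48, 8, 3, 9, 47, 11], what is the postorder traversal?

Tree insertion order: [44, 48, 8, 3, 9, 47, 11]
Tree (level-order array): [44, 8, 48, 3, 9, 47, None, None, None, None, 11]
Postorder traversal: [3, 11, 9, 8, 47, 48, 44]
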